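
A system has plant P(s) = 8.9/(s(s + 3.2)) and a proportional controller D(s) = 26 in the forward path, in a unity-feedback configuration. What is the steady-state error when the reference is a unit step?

The open loop D(s)P(s) has a pole at the origin (type 1), so the static position error constant is infinite and e_ss = 1/(1+∞) = 0.

0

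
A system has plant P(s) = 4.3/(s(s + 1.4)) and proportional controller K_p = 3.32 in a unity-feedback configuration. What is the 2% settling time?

From 1 + K_pP(s) = 0: s² + 1.4s + 14.28 = 0 ⇒ ω_n = 3.778, ζ = 0.1853.
2% settling time T_s ≈ 4/(ζω_n) = 4/0.7 = 5.71 s.

T_s ≈ 5.71 s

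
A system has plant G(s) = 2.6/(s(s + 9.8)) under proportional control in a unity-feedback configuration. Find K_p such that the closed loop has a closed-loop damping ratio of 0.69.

K_p = 19.4

Closed-loop characteristic equation: s² + 9.8s + K_p·2.6 = 0.
So ω_n = √(2.6K_p) and 2ζω_n = 9.8, giving ζ = 9.8/(2√(2.6K_p)).
Setting ζ = 0.69: √(2.6K_p) = 9.8/(2·0.69) = 7.101, so K_p = 50.43/2.6 = 19.4.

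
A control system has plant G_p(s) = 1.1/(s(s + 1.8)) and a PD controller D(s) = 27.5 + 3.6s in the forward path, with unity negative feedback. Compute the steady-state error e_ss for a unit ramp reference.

The loop has one pole at the origin (type 1). Velocity error constant K_v = lim_{s→0} s·D(s)G_p(s) = 27.5·1.1/1.8 = 16.81.
Steady-state error to a unit ramp: e_ss = 1/K_v = 0.0595.

0.0595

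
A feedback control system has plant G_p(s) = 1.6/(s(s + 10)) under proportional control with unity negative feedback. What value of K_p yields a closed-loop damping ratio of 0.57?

Closed-loop characteristic equation: s² + 10s + K_p·1.6 = 0.
So ω_n = √(1.6K_p) and 2ζω_n = 10, giving ζ = 10/(2√(1.6K_p)).
Setting ζ = 0.57: √(1.6K_p) = 10/(2·0.57) = 8.772, so K_p = 76.95/1.6 = 48.1.

K_p = 48.1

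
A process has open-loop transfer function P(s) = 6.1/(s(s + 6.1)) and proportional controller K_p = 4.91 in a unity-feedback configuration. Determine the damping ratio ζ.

1 + K_p·P(s) = 0 gives s² + 6.1s + 29.95 = 0.
Matching s² + 2ζω_n s + ω_n²: ω_n = √29.95 = 5.473 rad/s and 2ζω_n = 6.1, so ζ = 6.1/(2·5.473) = 0.557.

ζ = 0.557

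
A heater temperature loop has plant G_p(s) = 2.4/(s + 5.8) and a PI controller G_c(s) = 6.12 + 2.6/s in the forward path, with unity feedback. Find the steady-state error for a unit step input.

0

The open loop G_c(s)G_p(s) has a pole at the origin (type 1), so the static position error constant is infinite and e_ss = 1/(1+∞) = 0.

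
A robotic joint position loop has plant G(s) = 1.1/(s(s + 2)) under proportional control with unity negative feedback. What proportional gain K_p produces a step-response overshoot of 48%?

K_p = 17.6

From %OS = 100·exp(−πζ/√(1−ζ²)) = 48%, ζ = −ln(0.48)/√(π²+ln²(0.48)) = 0.2275.
Characteristic equation s² + 2s + 1.1K_p = 0 gives ζ = 2/(2√(1.1K_p)).
Setting ζ = 0.2275: √(1.1K_p) = 2/(2·0.2275) = 4.396, so K_p = 19.32/1.1 = 17.6.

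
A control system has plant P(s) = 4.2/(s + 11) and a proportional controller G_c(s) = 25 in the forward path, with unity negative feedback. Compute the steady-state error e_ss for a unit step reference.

The loop is type 0. Static position error constant K_pos = G_c(0)·P(0) = 25·0.3818 = 9.545.
Steady-state error to a unit step: e_ss = 1/(1+K_pos) = 1/10.55 = 0.0948.

0.0948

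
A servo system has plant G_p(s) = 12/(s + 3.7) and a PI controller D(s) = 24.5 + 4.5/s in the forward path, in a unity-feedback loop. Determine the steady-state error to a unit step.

0

The open loop D(s)G_p(s) has a pole at the origin (type 1), so the static position error constant is infinite and e_ss = 1/(1+∞) = 0.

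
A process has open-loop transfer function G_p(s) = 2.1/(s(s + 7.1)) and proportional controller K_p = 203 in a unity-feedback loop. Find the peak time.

Closed-loop characteristic equation: s² + 7.1s + 426.3 = 0, so ω_n = 20.65 rad/s and ζ = 7.1/(2·20.65) = 0.1719.
Damped frequency ω_d = ω_n√(1−ζ²) = 20.34 rad/s, so peak time T_p = π/ω_d = 0.154 s.

T_p = 0.154 s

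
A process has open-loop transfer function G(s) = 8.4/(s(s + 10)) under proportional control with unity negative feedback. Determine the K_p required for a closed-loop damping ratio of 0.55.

K_p = 9.84

Closed-loop characteristic equation: s² + 10s + K_p·8.4 = 0.
So ω_n = √(8.4K_p) and 2ζω_n = 10, giving ζ = 10/(2√(8.4K_p)).
Setting ζ = 0.55: √(8.4K_p) = 10/(2·0.55) = 9.091, so K_p = 82.64/8.4 = 9.84.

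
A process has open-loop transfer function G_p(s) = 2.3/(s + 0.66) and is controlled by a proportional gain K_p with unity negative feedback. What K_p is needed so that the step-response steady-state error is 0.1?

The loop is type 0, so e_ss(step) = 1/(1 + K_pos) with K_pos = K_p·G_p(0).
G_p(0) = 3.485. Require 1/(1 + K_p·3.485) = 0.1, so 1 + 3.485·K_p = 10.
K_p = (10 − 1)/3.485 = 2.58.

K_p = 2.58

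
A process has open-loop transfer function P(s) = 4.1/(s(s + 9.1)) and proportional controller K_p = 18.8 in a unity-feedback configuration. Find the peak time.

T_p = 0.418 s

The closed-loop denominator s² + 9.1s + 77.08 gives ω_n = √77.08 = 8.78 and ζ = 9.1/(2ω_n) = 0.5183.
Damped frequency ω_d = ω_n√(1−ζ²) = 7.508 rad/s, so peak time T_p = π/ω_d = 0.418 s.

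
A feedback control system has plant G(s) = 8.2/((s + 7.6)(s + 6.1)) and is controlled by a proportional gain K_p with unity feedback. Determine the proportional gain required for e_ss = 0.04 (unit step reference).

The loop is type 0, so e_ss(step) = 1/(1 + K_pos) with K_pos = K_p·G(0).
G(0) = 0.1769. Require 1/(1 + K_p·0.1769) = 0.04, so 1 + 0.1769·K_p = 25.
K_p = (25 − 1)/0.1769 = 136.

K_p = 136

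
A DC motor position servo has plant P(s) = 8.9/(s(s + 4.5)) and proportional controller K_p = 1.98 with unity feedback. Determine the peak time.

From 1 + K_pP(s) = 0: s² + 4.5s + 17.62 = 0 ⇒ ω_n = 4.198, ζ = 0.536.
Damped frequency ω_d = ω_n√(1−ζ²) = 3.544 rad/s, so peak time T_p = π/ω_d = 0.886 s.

T_p = 0.886 s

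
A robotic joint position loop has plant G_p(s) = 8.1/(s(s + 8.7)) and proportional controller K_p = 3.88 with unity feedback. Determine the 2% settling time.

T_s ≈ 0.92 s

The closed-loop denominator s² + 8.7s + 31.43 gives ω_n = √31.43 = 5.606 and ζ = 8.7/(2ω_n) = 0.7759.
2% settling time T_s ≈ 4/(ζω_n) = 4/4.35 = 0.92 s.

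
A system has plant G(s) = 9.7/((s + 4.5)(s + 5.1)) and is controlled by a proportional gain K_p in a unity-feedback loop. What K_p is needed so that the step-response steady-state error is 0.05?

The loop is type 0, so e_ss(step) = 1/(1 + K_pos) with K_pos = K_p·G(0).
G(0) = 0.4227. Require 1/(1 + K_p·0.4227) = 0.05, so 1 + 0.4227·K_p = 20.
K_p = (20 − 1)/0.4227 = 45.

K_p = 45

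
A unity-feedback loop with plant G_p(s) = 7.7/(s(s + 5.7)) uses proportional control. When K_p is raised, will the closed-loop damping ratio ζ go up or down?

decrease

ζ = 5.7/(2√(7.7K_p)); increasing K_p raises the denominator, so ζ falls.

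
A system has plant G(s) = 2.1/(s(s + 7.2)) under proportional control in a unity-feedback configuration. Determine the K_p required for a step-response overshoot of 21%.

From %OS = 100·exp(−πζ/√(1−ζ²)) = 21%, ζ = −ln(0.21)/√(π²+ln²(0.21)) = 0.4449.
Characteristic equation s² + 7.2s + 2.1K_p = 0 gives ζ = 7.2/(2√(2.1K_p)).
Setting ζ = 0.4449: √(2.1K_p) = 7.2/(2·0.4449) = 8.092, so K_p = 65.48/2.1 = 31.2.

K_p = 31.2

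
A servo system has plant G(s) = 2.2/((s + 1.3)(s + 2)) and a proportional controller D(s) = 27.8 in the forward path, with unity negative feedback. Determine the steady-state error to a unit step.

0.0408

The loop is type 0. Static position error constant K_pos = D(0)·G(0) = 27.8·0.8462 = 23.52.
Steady-state error to a unit step: e_ss = 1/(1+K_pos) = 1/24.52 = 0.0408.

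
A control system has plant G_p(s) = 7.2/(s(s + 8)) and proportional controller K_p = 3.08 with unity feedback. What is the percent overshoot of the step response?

0.637%

Closed-loop characteristic equation: s² + 8s + 22.18 = 0, so ω_n = 4.709 rad/s and ζ = 8/(2·4.709) = 0.8494.
%OS = 100·exp(−πζ/√(1−ζ²)) = 100·exp(−π·0.8494/√0.2785) = 0.637%.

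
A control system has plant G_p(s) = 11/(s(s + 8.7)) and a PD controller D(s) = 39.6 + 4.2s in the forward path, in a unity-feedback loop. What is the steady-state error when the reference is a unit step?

0

The open loop D(s)G_p(s) has a pole at the origin (type 1), so the static position error constant is infinite and e_ss = 1/(1+∞) = 0.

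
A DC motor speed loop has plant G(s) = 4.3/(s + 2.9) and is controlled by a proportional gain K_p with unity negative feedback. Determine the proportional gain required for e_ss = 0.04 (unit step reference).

K_p = 16.2

Steady-state error for a unit step on this type-0 loop is 1/(1 + K_p·G(0)).
G(0) = 1.483. Require 1/(1 + K_p·1.483) = 0.04, so 1 + 1.483·K_p = 25.
K_p = (25 − 1)/1.483 = 16.2.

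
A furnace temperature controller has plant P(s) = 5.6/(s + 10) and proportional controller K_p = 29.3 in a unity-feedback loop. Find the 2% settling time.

Closed-loop transfer function: T(s) = K_p·P(s)/(1 + K_p·P(s)) = 164.1/(s + 10 + 164.1) = 164.1/(s + 174.1).
Time constant τ = 1/174.1 = 0.005744 s, so the 2% settling time is about 4τ = 0.023 s.

T_s ≈ 0.023 s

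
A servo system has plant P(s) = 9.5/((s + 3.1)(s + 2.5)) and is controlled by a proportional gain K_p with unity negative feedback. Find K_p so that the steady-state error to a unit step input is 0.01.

K_p = 80.8

The loop is type 0, so e_ss(step) = 1/(1 + K_pos) with K_pos = K_p·P(0).
P(0) = 1.226. Require 1/(1 + K_p·1.226) = 0.01, so 1 + 1.226·K_p = 100.
K_p = (100 − 1)/1.226 = 80.8.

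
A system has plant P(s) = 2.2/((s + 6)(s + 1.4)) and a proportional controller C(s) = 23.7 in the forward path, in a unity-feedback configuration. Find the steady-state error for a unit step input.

0.139

The loop is type 0. Static position error constant K_pos = C(0)·P(0) = 23.7·0.2619 = 6.207.
Steady-state error to a unit step: e_ss = 1/(1+K_pos) = 1/7.207 = 0.139.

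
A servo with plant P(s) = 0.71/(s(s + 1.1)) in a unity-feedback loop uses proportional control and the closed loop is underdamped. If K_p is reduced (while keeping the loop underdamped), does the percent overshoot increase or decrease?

decrease

ζ = 1.1/(2√(0.71K_p)) rises as K_p falls; higher damping means less overshoot.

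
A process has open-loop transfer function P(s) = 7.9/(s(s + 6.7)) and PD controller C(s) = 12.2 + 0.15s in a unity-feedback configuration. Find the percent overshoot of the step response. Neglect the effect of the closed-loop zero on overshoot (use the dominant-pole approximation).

Forward path: (12.2 + 0.15s)·7.9/(s(s+6.7)). The closed-loop characteristic equation is s² + (6.7 + 7.9·0.15)s + 7.9·12.2 = 0.
That is s² + 7.885s + 96.38 = 0, so ω_n = 9.817 rad/s and ζ = 7.885/(2·9.817) = 0.4016.
%OS = 100·exp(−πζ/√(1−ζ²)) = 25.2%.

25.2%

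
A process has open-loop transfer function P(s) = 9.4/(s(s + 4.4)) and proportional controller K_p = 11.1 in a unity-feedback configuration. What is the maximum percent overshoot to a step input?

50%

Closed-loop characteristic equation: s² + 4.4s + 104.3 = 0, so ω_n = 10.21 rad/s and ζ = 4.4/(2·10.21) = 0.2154.
%OS = 100·exp(−πζ/√(1−ζ²)) = 100·exp(−π·0.2154/√0.9536) = 50%.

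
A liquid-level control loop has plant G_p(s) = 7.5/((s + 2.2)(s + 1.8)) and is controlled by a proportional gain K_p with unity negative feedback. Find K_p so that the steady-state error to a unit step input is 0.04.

K_p = 12.7

For a type-0 loop with proportional control, e_ss = 1/(1 + K_p·G_p(0)).
G_p(0) = 1.894. Require 1/(1 + K_p·1.894) = 0.04, so 1 + 1.894·K_p = 25.
K_p = (25 − 1)/1.894 = 12.7.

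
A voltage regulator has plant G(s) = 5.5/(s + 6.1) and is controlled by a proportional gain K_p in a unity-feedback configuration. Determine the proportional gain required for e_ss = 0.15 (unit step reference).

K_p = 6.28

Steady-state error for a unit step on this type-0 loop is 1/(1 + K_p·G(0)).
G(0) = 0.9016. Require 1/(1 + K_p·0.9016) = 0.15, so 1 + 0.9016·K_p = 6.667.
K_p = (6.667 − 1)/0.9016 = 6.28.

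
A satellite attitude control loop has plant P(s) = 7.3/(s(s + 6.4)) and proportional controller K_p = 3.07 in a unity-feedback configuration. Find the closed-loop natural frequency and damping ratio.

ω_n = 4.73 rad/s, ζ = 0.676

With unity feedback the closed-loop characteristic equation is s² + 6.4s + 3.07·7.3 = s² + 6.4s + 22.41 = 0.
So ω_n² = 22.41 ⇒ ω_n = 4.734 rad/s, and ζ = 6.4/(2ω_n) = 0.676.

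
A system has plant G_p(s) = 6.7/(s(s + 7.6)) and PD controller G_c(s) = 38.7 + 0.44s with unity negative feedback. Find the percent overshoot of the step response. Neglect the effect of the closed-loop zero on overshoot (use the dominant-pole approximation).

33.7%

Forward path: (38.7 + 0.44s)·6.7/(s(s+7.6)). The closed-loop characteristic equation is s² + (7.6 + 6.7·0.44)s + 6.7·38.7 = 0.
That is s² + 10.55s + 259.3 = 0, so ω_n = 16.1 rad/s and ζ = 10.55/(2·16.1) = 0.3275.
%OS = 100·exp(−πζ/√(1−ζ²)) = 33.7%.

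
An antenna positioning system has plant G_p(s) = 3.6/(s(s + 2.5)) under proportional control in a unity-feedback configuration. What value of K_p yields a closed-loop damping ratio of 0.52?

K_p = 1.61

Closed-loop characteristic equation: s² + 2.5s + K_p·3.6 = 0.
So ω_n = √(3.6K_p) and 2ζω_n = 2.5, giving ζ = 2.5/(2√(3.6K_p)).
Setting ζ = 0.52: √(3.6K_p) = 2.5/(2·0.52) = 2.404, so K_p = 5.778/3.6 = 1.61.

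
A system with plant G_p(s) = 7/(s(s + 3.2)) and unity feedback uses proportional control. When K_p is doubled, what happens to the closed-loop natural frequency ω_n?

increase

ω_n = √(7·K_p), which grows with K_p.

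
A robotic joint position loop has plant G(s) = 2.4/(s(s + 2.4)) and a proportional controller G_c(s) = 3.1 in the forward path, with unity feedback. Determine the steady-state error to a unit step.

The open loop G_c(s)G(s) has a pole at the origin (type 1), so the static position error constant is infinite and e_ss = 1/(1+∞) = 0.

0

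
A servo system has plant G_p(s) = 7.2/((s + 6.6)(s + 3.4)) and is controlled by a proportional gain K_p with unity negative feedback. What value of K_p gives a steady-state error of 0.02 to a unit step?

K_p = 153

Steady-state error for a unit step on this type-0 loop is 1/(1 + K_p·G_p(0)).
G_p(0) = 0.3209. Require 1/(1 + K_p·0.3209) = 0.02, so 1 + 0.3209·K_p = 50.
K_p = (50 − 1)/0.3209 = 153.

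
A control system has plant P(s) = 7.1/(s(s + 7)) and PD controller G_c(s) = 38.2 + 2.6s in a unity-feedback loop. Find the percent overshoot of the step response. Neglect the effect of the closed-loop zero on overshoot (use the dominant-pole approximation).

2.18%

Forward path: (38.2 + 2.6s)·7.1/(s(s+7)). The closed-loop characteristic equation is s² + (7 + 7.1·2.6)s + 7.1·38.2 = 0.
That is s² + 25.46s + 271.2 = 0, so ω_n = 16.47 rad/s and ζ = 25.46/(2·16.47) = 0.773.
%OS = 100·exp(−πζ/√(1−ζ²)) = 2.18%.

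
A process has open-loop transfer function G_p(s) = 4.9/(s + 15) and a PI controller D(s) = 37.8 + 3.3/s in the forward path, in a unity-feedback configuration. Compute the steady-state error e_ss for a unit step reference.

The open loop D(s)G_p(s) has a pole at the origin (type 1), so the static position error constant is infinite and e_ss = 1/(1+∞) = 0.

0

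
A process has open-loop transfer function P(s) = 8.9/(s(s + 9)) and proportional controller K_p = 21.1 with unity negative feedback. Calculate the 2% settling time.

From 1 + K_pP(s) = 0: s² + 9s + 187.8 = 0 ⇒ ω_n = 13.7, ζ = 0.3284.
2% settling time T_s ≈ 4/(ζω_n) = 4/4.5 = 0.889 s.

T_s ≈ 0.889 s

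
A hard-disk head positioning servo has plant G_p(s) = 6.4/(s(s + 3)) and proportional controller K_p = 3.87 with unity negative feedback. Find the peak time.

The closed-loop denominator s² + 3s + 24.77 gives ω_n = √24.77 = 4.977 and ζ = 3/(2ω_n) = 0.3014.
Damped frequency ω_d = ω_n√(1−ζ²) = 4.745 rad/s, so peak time T_p = π/ω_d = 0.662 s.

T_p = 0.662 s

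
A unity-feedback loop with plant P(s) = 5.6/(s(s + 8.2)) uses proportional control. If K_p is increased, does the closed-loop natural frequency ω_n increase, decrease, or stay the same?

increase

ω_n = √(5.6·K_p), which grows with K_p.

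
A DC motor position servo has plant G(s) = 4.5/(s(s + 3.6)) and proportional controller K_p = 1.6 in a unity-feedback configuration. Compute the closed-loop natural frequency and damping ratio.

ω_n = 2.68 rad/s, ζ = 0.671

With unity feedback the closed-loop characteristic equation is s² + 3.6s + 1.6·4.5 = s² + 3.6s + 7.2 = 0.
Matching s² + 2ζω_n s + ω_n²: ω_n = √7.2 = 2.683 rad/s and 2ζω_n = 3.6, so ζ = 3.6/(2·2.683) = 0.671.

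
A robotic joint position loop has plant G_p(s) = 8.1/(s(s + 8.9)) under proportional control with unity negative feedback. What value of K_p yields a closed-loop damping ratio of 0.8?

K_p = 3.82

Closed-loop characteristic equation: s² + 8.9s + K_p·8.1 = 0.
So ω_n = √(8.1K_p) and 2ζω_n = 8.9, giving ζ = 8.9/(2√(8.1K_p)).
Setting ζ = 0.8: √(8.1K_p) = 8.9/(2·0.8) = 5.562, so K_p = 30.94/8.1 = 3.82.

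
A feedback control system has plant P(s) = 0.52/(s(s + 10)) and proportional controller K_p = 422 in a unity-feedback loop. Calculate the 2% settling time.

From 1 + K_pP(s) = 0: s² + 10s + 219.4 = 0 ⇒ ω_n = 14.81, ζ = 0.3375.
2% settling time T_s ≈ 4/(ζω_n) = 4/5 = 0.8 s.

T_s ≈ 0.8 s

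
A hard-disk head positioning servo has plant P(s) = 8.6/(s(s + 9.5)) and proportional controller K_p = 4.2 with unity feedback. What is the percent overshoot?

The closed-loop denominator s² + 9.5s + 36.12 gives ω_n = √36.12 = 6.01 and ζ = 9.5/(2ω_n) = 0.7904.
%OS = 100·exp(−πζ/√(1−ζ²)) = 100·exp(−π·0.7904/√0.3753) = 1.74%.

1.74%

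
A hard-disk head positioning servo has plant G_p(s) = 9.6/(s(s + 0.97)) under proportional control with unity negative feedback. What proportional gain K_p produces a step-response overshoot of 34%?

From %OS = 100·exp(−πζ/√(1−ζ²)) = 34%, ζ = −ln(0.34)/√(π²+ln²(0.34)) = 0.3248.
Characteristic equation s² + 0.97s + 9.6K_p = 0 gives ζ = 0.97/(2√(9.6K_p)).
Setting ζ = 0.3248: √(9.6K_p) = 0.97/(2·0.3248) = 1.493, so K_p = 2.23/9.6 = 0.232.

K_p = 0.232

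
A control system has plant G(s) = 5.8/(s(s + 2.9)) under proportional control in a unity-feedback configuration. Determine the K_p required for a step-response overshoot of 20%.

K_p = 1.74

From %OS = 100·exp(−πζ/√(1−ζ²)) = 20%, ζ = −ln(0.2)/√(π²+ln²(0.2)) = 0.4559.
Characteristic equation s² + 2.9s + 5.8K_p = 0 gives ζ = 2.9/(2√(5.8K_p)).
Setting ζ = 0.4559: √(5.8K_p) = 2.9/(2·0.4559) = 3.18, so K_p = 10.11/5.8 = 1.74.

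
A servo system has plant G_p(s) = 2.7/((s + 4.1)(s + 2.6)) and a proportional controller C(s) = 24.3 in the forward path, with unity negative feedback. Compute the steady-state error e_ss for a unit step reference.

The loop is type 0. Static position error constant K_pos = C(0)·G_p(0) = 24.3·0.2533 = 6.155.
Steady-state error to a unit step: e_ss = 1/(1+K_pos) = 1/7.155 = 0.14.

0.14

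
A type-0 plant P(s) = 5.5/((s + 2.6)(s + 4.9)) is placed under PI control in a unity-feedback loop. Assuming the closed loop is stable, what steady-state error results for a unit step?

0

The PI controller's integrator makes the forward path type 1, so e_ss to a step is zero.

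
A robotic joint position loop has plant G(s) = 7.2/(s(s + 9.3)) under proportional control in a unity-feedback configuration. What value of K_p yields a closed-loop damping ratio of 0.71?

Closed-loop characteristic equation: s² + 9.3s + K_p·7.2 = 0.
So ω_n = √(7.2K_p) and 2ζω_n = 9.3, giving ζ = 9.3/(2√(7.2K_p)).
Setting ζ = 0.71: √(7.2K_p) = 9.3/(2·0.71) = 6.549, so K_p = 42.89/7.2 = 5.96.

K_p = 5.96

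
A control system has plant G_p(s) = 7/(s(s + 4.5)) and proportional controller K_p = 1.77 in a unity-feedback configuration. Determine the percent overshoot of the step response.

The closed-loop denominator s² + 4.5s + 12.39 gives ω_n = √12.39 = 3.52 and ζ = 4.5/(2ω_n) = 0.6392.
%OS = 100·exp(−πζ/√(1−ζ²)) = 100·exp(−π·0.6392/√0.5914) = 7.34%.

7.34%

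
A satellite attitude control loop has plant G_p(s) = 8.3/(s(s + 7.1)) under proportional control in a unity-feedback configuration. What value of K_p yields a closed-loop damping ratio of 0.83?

K_p = 2.2

Closed-loop characteristic equation: s² + 7.1s + K_p·8.3 = 0.
So ω_n = √(8.3K_p) and 2ζω_n = 7.1, giving ζ = 7.1/(2√(8.3K_p)).
Setting ζ = 0.83: √(8.3K_p) = 7.1/(2·0.83) = 4.277, so K_p = 18.29/8.3 = 2.2.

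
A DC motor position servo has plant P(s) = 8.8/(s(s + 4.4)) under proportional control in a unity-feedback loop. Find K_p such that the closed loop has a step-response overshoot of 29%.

From %OS = 100·exp(−πζ/√(1−ζ²)) = 29%, ζ = −ln(0.29)/√(π²+ln²(0.29)) = 0.3666.
Characteristic equation s² + 4.4s + 8.8K_p = 0 gives ζ = 4.4/(2√(8.8K_p)).
Setting ζ = 0.3666: √(8.8K_p) = 4.4/(2·0.3666) = 6.001, so K_p = 36.01/8.8 = 4.09.

K_p = 4.09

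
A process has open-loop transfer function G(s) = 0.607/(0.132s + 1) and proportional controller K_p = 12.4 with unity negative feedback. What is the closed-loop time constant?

Closed loop: T(s) = K_p·G/(1+K_p·G) = 7.527/(0.132s + 1 + 7.527), with pole at s = −(1 + 7.527)/0.132 = −64.6.
Closed-loop time constant τ = 1/64.6 = 0.0155 s.

τ = 0.0155 s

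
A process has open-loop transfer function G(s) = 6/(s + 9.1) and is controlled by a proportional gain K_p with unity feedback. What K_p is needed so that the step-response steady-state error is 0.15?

K_p = 8.59

For a type-0 loop with proportional control, e_ss = 1/(1 + K_p·G(0)).
G(0) = 0.6593. Require 1/(1 + K_p·0.6593) = 0.15, so 1 + 0.6593·K_p = 6.667.
K_p = (6.667 − 1)/0.6593 = 8.59.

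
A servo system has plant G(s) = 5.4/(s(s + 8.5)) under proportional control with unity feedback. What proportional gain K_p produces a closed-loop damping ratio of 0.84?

K_p = 4.74

Closed-loop characteristic equation: s² + 8.5s + K_p·5.4 = 0.
So ω_n = √(5.4K_p) and 2ζω_n = 8.5, giving ζ = 8.5/(2√(5.4K_p)).
Setting ζ = 0.84: √(5.4K_p) = 8.5/(2·0.84) = 5.06, so K_p = 25.6/5.4 = 4.74.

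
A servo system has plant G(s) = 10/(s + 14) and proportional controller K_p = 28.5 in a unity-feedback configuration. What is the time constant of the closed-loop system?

Closed-loop transfer function: T(s) = K_p·G(s)/(1 + K_p·G(s)) = 285/(s + 14 + 285) = 285/(s + 299).
Time constant τ = 1/299 = 0.00334 s.

τ = 0.00334 s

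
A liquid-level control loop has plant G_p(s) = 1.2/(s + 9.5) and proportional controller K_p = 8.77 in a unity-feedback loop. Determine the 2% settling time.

T_s ≈ 0.2 s

Closed-loop transfer function: T(s) = K_p·G_p(s)/(1 + K_p·G_p(s)) = 10.52/(s + 9.5 + 10.52) = 10.52/(s + 20.02).
Time constant τ = 1/20.02 = 0.04994 s, so the 2% settling time is about 4τ = 0.2 s.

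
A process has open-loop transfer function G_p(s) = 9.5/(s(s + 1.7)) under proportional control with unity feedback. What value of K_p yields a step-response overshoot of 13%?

From %OS = 100·exp(−πζ/√(1−ζ²)) = 13%, ζ = −ln(0.13)/√(π²+ln²(0.13)) = 0.5446.
Characteristic equation s² + 1.7s + 9.5K_p = 0 gives ζ = 1.7/(2√(9.5K_p)).
Setting ζ = 0.5446: √(9.5K_p) = 1.7/(2·0.5446) = 1.561, so K_p = 2.436/9.5 = 0.256.

K_p = 0.256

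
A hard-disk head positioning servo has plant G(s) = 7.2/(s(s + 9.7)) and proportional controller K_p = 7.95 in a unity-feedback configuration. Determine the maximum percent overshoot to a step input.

Closed-loop characteristic equation: s² + 9.7s + 57.24 = 0, so ω_n = 7.566 rad/s and ζ = 9.7/(2·7.566) = 0.6411.
%OS = 100·exp(−πζ/√(1−ζ²)) = 100·exp(−π·0.6411/√0.5891) = 7.25%.

7.25%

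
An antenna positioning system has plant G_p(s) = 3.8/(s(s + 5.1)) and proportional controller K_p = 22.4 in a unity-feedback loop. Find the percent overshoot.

40.5%

The closed-loop denominator s² + 5.1s + 85.12 gives ω_n = √85.12 = 9.226 and ζ = 5.1/(2ω_n) = 0.2764.
%OS = 100·exp(−πζ/√(1−ζ²)) = 100·exp(−π·0.2764/√0.9236) = 40.5%.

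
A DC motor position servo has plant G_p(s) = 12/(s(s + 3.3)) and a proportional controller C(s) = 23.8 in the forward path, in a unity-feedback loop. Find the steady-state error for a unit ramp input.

The loop has one pole at the origin (type 1). Velocity error constant K_v = lim_{s→0} s·C(s)G_p(s) = 23.8·12/3.3 = 86.55.
Steady-state error to a unit ramp: e_ss = 1/K_v = 0.0116.

0.0116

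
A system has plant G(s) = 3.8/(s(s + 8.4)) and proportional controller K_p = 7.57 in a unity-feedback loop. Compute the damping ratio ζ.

1 + K_p·G(s) = 0 gives s² + 8.4s + 28.77 = 0.
Matching s² + 2ζω_n s + ω_n²: ω_n = √28.77 = 5.363 rad/s and 2ζω_n = 8.4, so ζ = 8.4/(2·5.363) = 0.783.

ζ = 0.783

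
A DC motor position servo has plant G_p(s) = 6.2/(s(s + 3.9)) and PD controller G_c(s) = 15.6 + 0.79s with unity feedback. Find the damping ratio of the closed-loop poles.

ζ = 0.447

Forward path: (15.6 + 0.79s)·6.2/(s(s+3.9)). The closed-loop characteristic equation is s² + (3.9 + 6.2·0.79)s + 6.2·15.6 = 0.
That is s² + 8.798s + 96.72 = 0, so ω_n = 9.835 rad/s and ζ = 8.798/(2·9.835) = 0.4473.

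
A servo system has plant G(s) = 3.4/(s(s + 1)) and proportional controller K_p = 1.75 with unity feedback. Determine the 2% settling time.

Closed-loop characteristic equation: s² + 1s + 5.95 = 0, so ω_n = 2.439 rad/s and ζ = 1/(2·2.439) = 0.205.
2% settling time T_s ≈ 4/(ζω_n) = 4/0.5 = 8 s.

T_s ≈ 8 s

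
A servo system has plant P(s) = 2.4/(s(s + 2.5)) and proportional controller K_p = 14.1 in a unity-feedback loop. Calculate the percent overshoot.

The closed-loop denominator s² + 2.5s + 33.84 gives ω_n = √33.84 = 5.817 and ζ = 2.5/(2ω_n) = 0.2149.
%OS = 100·exp(−πζ/√(1−ζ²)) = 100·exp(−π·0.2149/√0.9538) = 50.1%.

50.1%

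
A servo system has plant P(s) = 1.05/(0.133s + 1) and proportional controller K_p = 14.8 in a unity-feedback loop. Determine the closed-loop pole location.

s = -124.4

Closed loop: T(s) = K_p·P/(1+K_p·P) = 15.54/(0.133s + 1 + 15.54), with pole at s = −(1 + 15.54)/0.133 = −124.4.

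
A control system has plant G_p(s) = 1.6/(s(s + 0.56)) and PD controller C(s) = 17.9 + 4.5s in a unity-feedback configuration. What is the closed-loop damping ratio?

Forward path: (17.9 + 4.5s)·1.6/(s(s+0.56)). The closed-loop characteristic equation is s² + (0.56 + 1.6·4.5)s + 1.6·17.9 = 0.
That is s² + 7.76s + 28.64 = 0, so ω_n = 5.352 rad/s and ζ = 7.76/(2·5.352) = 0.725.

ζ = 0.725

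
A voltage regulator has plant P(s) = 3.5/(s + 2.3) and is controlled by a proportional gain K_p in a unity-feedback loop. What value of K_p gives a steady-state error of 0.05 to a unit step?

For a type-0 loop with proportional control, e_ss = 1/(1 + K_p·P(0)).
P(0) = 1.522. Require 1/(1 + K_p·1.522) = 0.05, so 1 + 1.522·K_p = 20.
K_p = (20 − 1)/1.522 = 12.5.

K_p = 12.5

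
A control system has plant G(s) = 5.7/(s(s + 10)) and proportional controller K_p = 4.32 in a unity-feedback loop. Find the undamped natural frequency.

ω_n = 4.96 rad/s

The closed-loop denominator is s(s+10) + 4.32·5.7 = s² + 10s + 24.62.
So ω_n² = 24.62 ⇒ ω_n = 4.962 rad/s, and ζ = 10/(2ω_n) = 1.01.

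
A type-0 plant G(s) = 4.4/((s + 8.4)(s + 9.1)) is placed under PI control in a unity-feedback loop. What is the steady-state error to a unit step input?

The PI controller's integrator makes the forward path type 1, so e_ss to a step is zero.

0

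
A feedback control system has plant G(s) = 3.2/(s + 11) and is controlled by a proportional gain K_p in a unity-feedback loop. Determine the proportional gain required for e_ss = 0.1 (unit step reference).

K_p = 30.9

Steady-state error for a unit step on this type-0 loop is 1/(1 + K_p·G(0)).
G(0) = 0.2909. Require 1/(1 + K_p·0.2909) = 0.1, so 1 + 0.2909·K_p = 10.
K_p = (10 − 1)/0.2909 = 30.9.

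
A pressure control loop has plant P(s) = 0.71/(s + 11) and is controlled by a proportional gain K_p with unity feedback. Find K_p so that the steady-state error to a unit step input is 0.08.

Steady-state error for a unit step on this type-0 loop is 1/(1 + K_p·P(0)).
P(0) = 0.06455. Require 1/(1 + K_p·0.06455) = 0.08, so 1 + 0.06455·K_p = 12.5.
K_p = (12.5 − 1)/0.06455 = 178.

K_p = 178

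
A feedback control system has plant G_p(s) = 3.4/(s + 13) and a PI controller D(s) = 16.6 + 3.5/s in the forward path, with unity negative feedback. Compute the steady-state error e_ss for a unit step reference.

0

The open loop D(s)G_p(s) has a pole at the origin (type 1), so the static position error constant is infinite and e_ss = 1/(1+∞) = 0.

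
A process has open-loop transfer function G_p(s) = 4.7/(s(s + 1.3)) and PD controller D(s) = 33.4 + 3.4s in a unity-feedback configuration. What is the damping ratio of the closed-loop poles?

ζ = 0.69

Forward path: (33.4 + 3.4s)·4.7/(s(s+1.3)). The closed-loop characteristic equation is s² + (1.3 + 4.7·3.4)s + 4.7·33.4 = 0.
That is s² + 17.28s + 157 = 0, so ω_n = 12.53 rad/s and ζ = 17.28/(2·12.53) = 0.6896.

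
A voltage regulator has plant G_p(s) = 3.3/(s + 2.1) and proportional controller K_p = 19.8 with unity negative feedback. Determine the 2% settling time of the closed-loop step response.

T_s ≈ 0.0593 s

Closed-loop transfer function: T(s) = K_p·G_p(s)/(1 + K_p·G_p(s)) = 65.34/(s + 2.1 + 65.34) = 65.34/(s + 67.44).
Time constant τ = 1/67.44 = 0.01483 s, so the 2% settling time is about 4τ = 0.0593 s.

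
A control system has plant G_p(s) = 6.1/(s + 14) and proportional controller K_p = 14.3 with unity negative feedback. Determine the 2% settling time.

T_s ≈ 0.0395 s

Closed-loop transfer function: T(s) = K_p·G_p(s)/(1 + K_p·G_p(s)) = 87.23/(s + 14 + 87.23) = 87.23/(s + 101.2).
Time constant τ = 1/101.2 = 0.009878 s, so the 2% settling time is about 4τ = 0.0395 s.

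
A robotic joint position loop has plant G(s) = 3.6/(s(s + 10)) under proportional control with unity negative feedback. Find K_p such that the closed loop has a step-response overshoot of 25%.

K_p = 42.6

From %OS = 100·exp(−πζ/√(1−ζ²)) = 25%, ζ = −ln(0.25)/√(π²+ln²(0.25)) = 0.4037.
Characteristic equation s² + 10s + 3.6K_p = 0 gives ζ = 10/(2√(3.6K_p)).
Setting ζ = 0.4037: √(3.6K_p) = 10/(2·0.4037) = 12.39, so K_p = 153.4/3.6 = 42.6.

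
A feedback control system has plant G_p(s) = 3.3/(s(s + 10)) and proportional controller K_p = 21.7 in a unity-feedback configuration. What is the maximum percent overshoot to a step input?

10%

The closed-loop denominator s² + 10s + 71.61 gives ω_n = √71.61 = 8.462 and ζ = 10/(2ω_n) = 0.5909.
%OS = 100·exp(−πζ/√(1−ζ²)) = 100·exp(−π·0.5909/√0.6509) = 10%.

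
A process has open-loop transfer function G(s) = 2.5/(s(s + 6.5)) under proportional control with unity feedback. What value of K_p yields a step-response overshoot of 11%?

From %OS = 100·exp(−πζ/√(1−ζ²)) = 11%, ζ = −ln(0.11)/√(π²+ln²(0.11)) = 0.5749.
Characteristic equation s² + 6.5s + 2.5K_p = 0 gives ζ = 6.5/(2√(2.5K_p)).
Setting ζ = 0.5749: √(2.5K_p) = 6.5/(2·0.5749) = 5.653, so K_p = 31.96/2.5 = 12.8.

K_p = 12.8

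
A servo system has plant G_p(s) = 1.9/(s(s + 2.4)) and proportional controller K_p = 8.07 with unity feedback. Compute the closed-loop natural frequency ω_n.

ω_n = 3.92 rad/s

1 + K_p·G_p(s) = 0 gives s² + 2.4s + 15.33 = 0.
Matching s² + 2ζω_n s + ω_n²: ω_n = √15.33 = 3.916 rad/s and 2ζω_n = 2.4, so ζ = 2.4/(2·3.916) = 0.306.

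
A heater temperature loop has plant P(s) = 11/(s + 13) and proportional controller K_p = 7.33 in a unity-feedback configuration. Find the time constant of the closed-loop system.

Closed-loop transfer function: T(s) = K_p·P(s)/(1 + K_p·P(s)) = 80.63/(s + 13 + 80.63) = 80.63/(s + 93.63).
Time constant τ = 1/93.63 = 0.0107 s.

τ = 0.0107 s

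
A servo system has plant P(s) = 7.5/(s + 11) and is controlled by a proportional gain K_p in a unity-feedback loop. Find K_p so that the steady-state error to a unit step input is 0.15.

For a type-0 loop with proportional control, e_ss = 1/(1 + K_p·P(0)).
P(0) = 0.6818. Require 1/(1 + K_p·0.6818) = 0.15, so 1 + 0.6818·K_p = 6.667.
K_p = (6.667 − 1)/0.6818 = 8.31.

K_p = 8.31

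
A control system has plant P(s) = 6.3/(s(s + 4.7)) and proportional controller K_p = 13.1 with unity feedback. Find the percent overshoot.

The closed-loop denominator s² + 4.7s + 82.53 gives ω_n = √82.53 = 9.085 and ζ = 4.7/(2ω_n) = 0.2587.
%OS = 100·exp(−πζ/√(1−ζ²)) = 100·exp(−π·0.2587/√0.9331) = 43.1%.

43.1%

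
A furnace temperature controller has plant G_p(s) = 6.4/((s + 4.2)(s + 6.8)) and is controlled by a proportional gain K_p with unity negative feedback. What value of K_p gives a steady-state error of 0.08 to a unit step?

For a type-0 loop with proportional control, e_ss = 1/(1 + K_p·G_p(0)).
G_p(0) = 0.2241. Require 1/(1 + K_p·0.2241) = 0.08, so 1 + 0.2241·K_p = 12.5.
K_p = (12.5 − 1)/0.2241 = 51.3.

K_p = 51.3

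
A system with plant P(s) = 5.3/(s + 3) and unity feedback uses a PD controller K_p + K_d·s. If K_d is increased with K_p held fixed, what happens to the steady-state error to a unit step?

K_d affects only the transient (the s-coefficient); the DC loop gain, and hence e_ss, depends only on K_p.

unchanged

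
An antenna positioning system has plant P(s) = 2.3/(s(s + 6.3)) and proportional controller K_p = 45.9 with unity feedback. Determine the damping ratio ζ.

ζ = 0.307

The closed-loop denominator is s(s+6.3) + 45.9·2.3 = s² + 6.3s + 105.6.
So ω_n² = 105.6 ⇒ ω_n = 10.27 rad/s, and ζ = 6.3/(2ω_n) = 0.307.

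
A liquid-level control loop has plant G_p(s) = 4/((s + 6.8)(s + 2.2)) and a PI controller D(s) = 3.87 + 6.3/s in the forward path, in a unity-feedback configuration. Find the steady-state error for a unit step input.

The open loop D(s)G_p(s) has a pole at the origin (type 1), so the static position error constant is infinite and e_ss = 1/(1+∞) = 0.

0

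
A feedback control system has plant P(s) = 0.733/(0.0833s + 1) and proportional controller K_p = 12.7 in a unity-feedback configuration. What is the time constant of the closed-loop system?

Closed loop: T(s) = K_p·P/(1+K_p·P) = 9.309/(0.0833s + 1 + 9.309), with pole at s = −(1 + 9.309)/0.0833 = −123.8.
Closed-loop time constant τ = 1/123.8 = 0.00808 s.

τ = 0.00808 s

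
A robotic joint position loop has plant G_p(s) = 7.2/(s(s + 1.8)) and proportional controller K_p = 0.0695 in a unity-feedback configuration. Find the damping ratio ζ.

The closed-loop denominator is s(s+1.8) + 0.0695·7.2 = s² + 1.8s + 0.5004.
So ω_n² = 0.5004 ⇒ ω_n = 0.7074 rad/s, and ζ = 1.8/(2ω_n) = 1.27.

ζ = 1.27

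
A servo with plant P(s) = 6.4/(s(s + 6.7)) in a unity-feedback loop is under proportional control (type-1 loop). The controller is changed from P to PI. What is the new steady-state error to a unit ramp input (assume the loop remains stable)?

The integrator raises the loop to type 2, so K_v → ∞ and e_ss to a ramp is zero.

0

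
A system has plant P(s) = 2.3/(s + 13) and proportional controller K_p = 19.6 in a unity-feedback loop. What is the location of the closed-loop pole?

Closed-loop transfer function: T(s) = K_p·P(s)/(1 + K_p·P(s)) = 45.08/(s + 13 + 45.08) = 45.08/(s + 58.08).
The closed-loop pole is at s = −58.08.

s = -58.08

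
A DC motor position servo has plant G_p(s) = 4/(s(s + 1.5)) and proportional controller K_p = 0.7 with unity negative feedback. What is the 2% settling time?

T_s ≈ 5.33 s

From 1 + K_pG_p(s) = 0: s² + 1.5s + 2.8 = 0 ⇒ ω_n = 1.673, ζ = 0.4482.
2% settling time T_s ≈ 4/(ζω_n) = 4/0.75 = 5.33 s.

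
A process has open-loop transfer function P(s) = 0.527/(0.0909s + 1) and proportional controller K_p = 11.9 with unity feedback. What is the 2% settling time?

T_s ≈ 0.05 s

Closed loop: T(s) = K_p·P/(1+K_p·P) = 6.271/(0.0909s + 1 + 6.271), with pole at s = −(1 + 6.271)/0.0909 = −79.99.
τ = 1/79.99 = 0.0125 s, so 2% settling time ≈ 4τ = 0.05 s.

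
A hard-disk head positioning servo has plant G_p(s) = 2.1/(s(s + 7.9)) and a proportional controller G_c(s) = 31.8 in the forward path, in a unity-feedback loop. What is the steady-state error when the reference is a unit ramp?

The loop has one pole at the origin (type 1). Velocity error constant K_v = lim_{s→0} s·G_c(s)G_p(s) = 31.8·2.1/7.9 = 8.453.
Steady-state error to a unit ramp: e_ss = 1/K_v = 0.118.

0.118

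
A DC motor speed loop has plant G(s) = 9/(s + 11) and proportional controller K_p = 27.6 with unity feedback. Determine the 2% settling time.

T_s ≈ 0.0154 s

Closed-loop transfer function: T(s) = K_p·G(s)/(1 + K_p·G(s)) = 248.4/(s + 11 + 248.4) = 248.4/(s + 259.4).
Time constant τ = 1/259.4 = 0.003855 s, so the 2% settling time is about 4τ = 0.0154 s.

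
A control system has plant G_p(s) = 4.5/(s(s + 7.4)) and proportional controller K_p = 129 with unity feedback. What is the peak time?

T_p = 0.132 s

From 1 + K_pG_p(s) = 0: s² + 7.4s + 580.5 = 0 ⇒ ω_n = 24.09, ζ = 0.1536.
Damped frequency ω_d = ω_n√(1−ζ²) = 23.81 rad/s, so peak time T_p = π/ω_d = 0.132 s.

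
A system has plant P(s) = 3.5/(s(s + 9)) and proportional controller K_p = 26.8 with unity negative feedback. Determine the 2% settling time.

From 1 + K_pP(s) = 0: s² + 9s + 93.8 = 0 ⇒ ω_n = 9.685, ζ = 0.4646.
2% settling time T_s ≈ 4/(ζω_n) = 4/4.5 = 0.889 s.

T_s ≈ 0.889 s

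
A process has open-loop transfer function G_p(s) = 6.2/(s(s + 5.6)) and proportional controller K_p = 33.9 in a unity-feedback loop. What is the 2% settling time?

T_s ≈ 1.43 s

The closed-loop denominator s² + 5.6s + 210.2 gives ω_n = √210.2 = 14.5 and ζ = 5.6/(2ω_n) = 0.1931.
2% settling time T_s ≈ 4/(ζω_n) = 4/2.8 = 1.43 s.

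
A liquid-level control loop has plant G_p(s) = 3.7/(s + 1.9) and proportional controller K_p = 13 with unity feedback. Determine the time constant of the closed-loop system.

τ = 0.02 s

Closed-loop transfer function: T(s) = K_p·G_p(s)/(1 + K_p·G_p(s)) = 48.1/(s + 1.9 + 48.1) = 48.1/(s + 50).
Time constant τ = 1/50 = 0.02 s.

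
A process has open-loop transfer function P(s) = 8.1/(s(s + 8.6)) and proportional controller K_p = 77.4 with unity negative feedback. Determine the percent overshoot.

Closed-loop characteristic equation: s² + 8.6s + 626.9 = 0, so ω_n = 25.04 rad/s and ζ = 8.6/(2·25.04) = 0.1717.
%OS = 100·exp(−πζ/√(1−ζ²)) = 100·exp(−π·0.1717/√0.9705) = 57.8%.

57.8%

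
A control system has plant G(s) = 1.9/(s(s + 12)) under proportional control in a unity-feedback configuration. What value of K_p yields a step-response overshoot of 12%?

From %OS = 100·exp(−πζ/√(1−ζ²)) = 12%, ζ = −ln(0.12)/√(π²+ln²(0.12)) = 0.5594.
Characteristic equation s² + 12s + 1.9K_p = 0 gives ζ = 12/(2√(1.9K_p)).
Setting ζ = 0.5594: √(1.9K_p) = 12/(2·0.5594) = 10.73, so K_p = 115/1.9 = 60.5.

K_p = 60.5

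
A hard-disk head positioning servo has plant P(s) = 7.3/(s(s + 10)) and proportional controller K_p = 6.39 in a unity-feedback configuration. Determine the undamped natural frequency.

ω_n = 6.83 rad/s

1 + K_p·P(s) = 0 gives s² + 10s + 46.65 = 0.
So ω_n² = 46.65 ⇒ ω_n = 6.83 rad/s, and ζ = 10/(2ω_n) = 0.732.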